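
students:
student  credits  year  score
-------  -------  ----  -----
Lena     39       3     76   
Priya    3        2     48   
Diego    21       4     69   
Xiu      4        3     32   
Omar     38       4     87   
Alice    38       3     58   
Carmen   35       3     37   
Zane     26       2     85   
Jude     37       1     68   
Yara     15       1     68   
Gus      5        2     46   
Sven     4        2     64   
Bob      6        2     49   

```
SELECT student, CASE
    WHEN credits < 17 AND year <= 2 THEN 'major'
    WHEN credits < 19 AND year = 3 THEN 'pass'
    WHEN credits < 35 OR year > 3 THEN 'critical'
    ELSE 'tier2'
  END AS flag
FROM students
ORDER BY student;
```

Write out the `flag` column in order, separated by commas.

tier2, major, tier2, critical, major, tier2, tier2, critical, major, major, pass, major, critical

student=Alice: ELSE → tier2
student=Bob: credits < 17 AND year <= 2 → major
student=Carmen: ELSE → tier2
student=Diego: credits < 35 OR year > 3 → critical
student=Gus: credits < 17 AND year <= 2 → major
student=Jude: ELSE → tier2
student=Lena: ELSE → tier2
student=Omar: credits < 35 OR year > 3 → critical
student=Priya: credits < 17 AND year <= 2 → major
student=Sven: credits < 17 AND year <= 2 → major
student=Xiu: credits < 19 AND year = 3 → pass
student=Yara: credits < 17 AND year <= 2 → major
student=Zane: credits < 35 OR year > 3 → critical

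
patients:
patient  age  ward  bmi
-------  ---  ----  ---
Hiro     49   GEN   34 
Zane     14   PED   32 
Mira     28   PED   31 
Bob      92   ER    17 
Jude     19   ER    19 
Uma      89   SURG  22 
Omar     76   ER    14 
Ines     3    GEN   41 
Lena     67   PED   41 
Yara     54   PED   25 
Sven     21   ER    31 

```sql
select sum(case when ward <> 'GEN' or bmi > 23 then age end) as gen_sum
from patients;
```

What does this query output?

512

patient=Hiro: ✓ → 49
patient=Zane: ✓ → 14
patient=Mira: ✓ → 28
patient=Bob: ✓ → 92
patient=Jude: ✓ → 19
patient=Uma: ✓ → 89
patient=Omar: ✓ → 76
patient=Ines: ✓ → 3
patient=Lena: ✓ → 67
patient=Yara: ✓ → 54
patient=Sven: ✓ → 21
gen_sum = 49 + 14 + 28 + 92 + 19 + 89 + 76 + 3 + 67 + 54 + 21 = 512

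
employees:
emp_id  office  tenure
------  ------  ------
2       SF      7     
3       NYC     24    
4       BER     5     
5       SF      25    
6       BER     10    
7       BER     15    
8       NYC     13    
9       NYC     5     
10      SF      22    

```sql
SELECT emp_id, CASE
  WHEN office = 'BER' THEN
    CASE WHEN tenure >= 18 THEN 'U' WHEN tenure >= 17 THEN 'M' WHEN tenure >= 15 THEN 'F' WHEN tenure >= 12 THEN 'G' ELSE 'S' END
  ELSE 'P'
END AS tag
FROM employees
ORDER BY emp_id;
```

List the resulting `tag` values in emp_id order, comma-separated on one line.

emp_id=2: office='SF' → outer ELSE → P
emp_id=3: office='NYC' → outer ELSE → P
emp_id=4: office='BER' → inner[ELSE] → S
emp_id=5: office='SF' → outer ELSE → P
emp_id=6: office='BER' → inner[ELSE] → S
emp_id=7: office='BER' → inner[tenure >= 15] → F
emp_id=8: office='NYC' → outer ELSE → P
emp_id=9: office='NYC' → outer ELSE → P
emp_id=10: office='SF' → outer ELSE → P

P, P, S, P, S, F, P, P, P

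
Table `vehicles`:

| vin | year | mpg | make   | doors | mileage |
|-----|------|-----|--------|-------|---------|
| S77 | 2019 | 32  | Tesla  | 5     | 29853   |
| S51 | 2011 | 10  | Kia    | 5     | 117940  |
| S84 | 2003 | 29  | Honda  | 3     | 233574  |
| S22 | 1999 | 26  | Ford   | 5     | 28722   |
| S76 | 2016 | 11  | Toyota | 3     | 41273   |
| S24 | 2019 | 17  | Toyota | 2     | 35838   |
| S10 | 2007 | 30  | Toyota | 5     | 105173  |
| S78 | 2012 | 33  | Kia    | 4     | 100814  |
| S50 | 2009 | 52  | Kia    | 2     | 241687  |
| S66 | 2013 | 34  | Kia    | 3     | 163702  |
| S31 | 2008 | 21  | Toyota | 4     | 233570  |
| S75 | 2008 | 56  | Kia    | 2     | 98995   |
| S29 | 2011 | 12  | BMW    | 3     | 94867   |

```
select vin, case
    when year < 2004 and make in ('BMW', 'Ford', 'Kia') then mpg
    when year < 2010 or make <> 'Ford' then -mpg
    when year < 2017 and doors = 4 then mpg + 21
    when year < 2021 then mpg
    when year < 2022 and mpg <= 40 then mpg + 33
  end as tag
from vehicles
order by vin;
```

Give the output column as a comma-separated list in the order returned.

vin=S10: year < 2010 or make <> 'Ford' → -30
vin=S22: year < 2004 and make in ('BMW', 'Ford', 'Kia') → 26
vin=S24: year < 2010 or make <> 'Ford' → -17
vin=S29: year < 2010 or make <> 'Ford' → -12
vin=S31: year < 2010 or make <> 'Ford' → -21
vin=S50: year < 2010 or make <> 'Ford' → -52
vin=S51: year < 2010 or make <> 'Ford' → -10
vin=S66: year < 2010 or make <> 'Ford' → -34
vin=S75: year < 2010 or make <> 'Ford' → -56
vin=S76: year < 2010 or make <> 'Ford' → -11
vin=S77: year < 2010 or make <> 'Ford' → -32
vin=S78: year < 2010 or make <> 'Ford' → -33
vin=S84: year < 2010 or make <> 'Ford' → -29

-30, 26, -17, -12, -21, -52, -10, -34, -56, -11, -32, -33, -29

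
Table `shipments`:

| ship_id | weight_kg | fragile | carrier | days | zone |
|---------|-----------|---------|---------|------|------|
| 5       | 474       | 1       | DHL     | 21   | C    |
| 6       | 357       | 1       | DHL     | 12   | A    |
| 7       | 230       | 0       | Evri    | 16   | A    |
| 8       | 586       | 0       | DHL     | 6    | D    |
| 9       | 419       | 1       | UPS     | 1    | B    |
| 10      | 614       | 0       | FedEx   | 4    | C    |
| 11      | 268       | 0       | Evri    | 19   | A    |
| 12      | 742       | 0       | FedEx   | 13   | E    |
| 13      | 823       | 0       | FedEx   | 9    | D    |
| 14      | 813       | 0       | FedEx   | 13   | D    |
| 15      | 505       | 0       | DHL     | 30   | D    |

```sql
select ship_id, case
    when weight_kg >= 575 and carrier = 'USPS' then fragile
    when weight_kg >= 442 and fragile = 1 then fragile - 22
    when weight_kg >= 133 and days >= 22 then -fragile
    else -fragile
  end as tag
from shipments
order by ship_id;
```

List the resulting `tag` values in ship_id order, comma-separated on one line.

ship_id=5: weight_kg >= 442 and fragile = 1 → -21
ship_id=6: ELSE → -1
ship_id=7: ELSE → 0
ship_id=8: ELSE → 0
ship_id=9: ELSE → -1
ship_id=10: ELSE → 0
ship_id=11: ELSE → 0
ship_id=12: ELSE → 0
ship_id=13: ELSE → 0
ship_id=14: ELSE → 0
ship_id=15: weight_kg >= 133 and days >= 22 → 0

-21, -1, 0, 0, -1, 0, 0, 0, 0, 0, 0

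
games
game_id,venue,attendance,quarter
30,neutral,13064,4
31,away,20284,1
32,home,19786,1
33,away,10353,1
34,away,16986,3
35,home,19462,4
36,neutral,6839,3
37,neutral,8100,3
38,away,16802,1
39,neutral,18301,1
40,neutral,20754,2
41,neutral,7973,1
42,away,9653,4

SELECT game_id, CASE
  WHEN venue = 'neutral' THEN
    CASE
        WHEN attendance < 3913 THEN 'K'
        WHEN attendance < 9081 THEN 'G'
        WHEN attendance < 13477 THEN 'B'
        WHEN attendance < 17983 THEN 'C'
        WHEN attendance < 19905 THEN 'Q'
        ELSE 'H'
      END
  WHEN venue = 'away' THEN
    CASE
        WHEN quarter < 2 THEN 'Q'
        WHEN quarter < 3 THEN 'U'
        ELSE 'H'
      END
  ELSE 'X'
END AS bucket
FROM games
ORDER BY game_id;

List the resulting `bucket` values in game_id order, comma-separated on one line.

B, Q, X, Q, H, X, G, G, Q, Q, H, G, H

game_id=30: venue='neutral' → inner[attendance < 13477] → B
game_id=31: venue='away' → inner[quarter < 2] → Q
game_id=32: venue='home' → outer ELSE → X
game_id=33: venue='away' → inner[quarter < 2] → Q
game_id=34: venue='away' → inner[ELSE] → H
game_id=35: venue='home' → outer ELSE → X
game_id=36: venue='neutral' → inner[attendance < 9081] → G
game_id=37: venue='neutral' → inner[attendance < 9081] → G
game_id=38: venue='away' → inner[quarter < 2] → Q
game_id=39: venue='neutral' → inner[attendance < 19905] → Q
game_id=40: venue='neutral' → inner[ELSE] → H
game_id=41: venue='neutral' → inner[attendance < 9081] → G
game_id=42: venue='away' → inner[ELSE] → H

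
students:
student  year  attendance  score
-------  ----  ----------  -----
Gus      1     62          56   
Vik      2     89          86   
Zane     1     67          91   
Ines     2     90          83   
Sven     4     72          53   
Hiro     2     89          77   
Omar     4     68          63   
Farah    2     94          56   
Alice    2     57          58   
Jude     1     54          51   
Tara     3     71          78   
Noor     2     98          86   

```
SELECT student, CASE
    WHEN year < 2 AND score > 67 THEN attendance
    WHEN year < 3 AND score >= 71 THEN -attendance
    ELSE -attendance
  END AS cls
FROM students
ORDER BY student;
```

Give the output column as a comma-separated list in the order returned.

student=Alice: ELSE → -57
student=Farah: ELSE → -94
student=Gus: ELSE → -62
student=Hiro: year < 3 AND score >= 71 → -89
student=Ines: year < 3 AND score >= 71 → -90
student=Jude: ELSE → -54
student=Noor: year < 3 AND score >= 71 → -98
student=Omar: ELSE → -68
student=Sven: ELSE → -72
student=Tara: ELSE → -71
student=Vik: year < 3 AND score >= 71 → -89
student=Zane: year < 2 AND score > 67 → 67

-57, -94, -62, -89, -90, -54, -98, -68, -72, -71, -89, 67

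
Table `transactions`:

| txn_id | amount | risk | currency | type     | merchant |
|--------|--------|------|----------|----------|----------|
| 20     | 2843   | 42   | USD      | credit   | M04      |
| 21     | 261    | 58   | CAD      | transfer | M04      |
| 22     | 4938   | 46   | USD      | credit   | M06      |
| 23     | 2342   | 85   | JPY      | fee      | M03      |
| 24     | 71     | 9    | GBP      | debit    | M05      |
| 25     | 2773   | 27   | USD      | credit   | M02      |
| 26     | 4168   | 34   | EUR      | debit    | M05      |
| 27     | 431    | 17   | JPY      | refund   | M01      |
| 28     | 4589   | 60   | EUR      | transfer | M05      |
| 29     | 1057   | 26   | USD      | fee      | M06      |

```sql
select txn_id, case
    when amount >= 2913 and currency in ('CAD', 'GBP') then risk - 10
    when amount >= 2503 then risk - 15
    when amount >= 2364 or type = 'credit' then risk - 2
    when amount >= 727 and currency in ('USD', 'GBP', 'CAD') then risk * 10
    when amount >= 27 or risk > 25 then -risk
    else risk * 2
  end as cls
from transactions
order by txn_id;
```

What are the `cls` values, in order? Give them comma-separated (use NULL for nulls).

27, -58, 31, -85, -9, 12, 19, -17, 45, 260

txn_id=20: amount >= 2503 → 27
txn_id=21: amount >= 27 or risk > 25 → -58
txn_id=22: amount >= 2503 → 31
txn_id=23: amount >= 27 or risk > 25 → -85
txn_id=24: amount >= 27 or risk > 25 → -9
txn_id=25: amount >= 2503 → 12
txn_id=26: amount >= 2503 → 19
txn_id=27: amount >= 27 or risk > 25 → -17
txn_id=28: amount >= 2503 → 45
txn_id=29: amount >= 727 and currency in ('USD', 'GBP', 'CAD') → 260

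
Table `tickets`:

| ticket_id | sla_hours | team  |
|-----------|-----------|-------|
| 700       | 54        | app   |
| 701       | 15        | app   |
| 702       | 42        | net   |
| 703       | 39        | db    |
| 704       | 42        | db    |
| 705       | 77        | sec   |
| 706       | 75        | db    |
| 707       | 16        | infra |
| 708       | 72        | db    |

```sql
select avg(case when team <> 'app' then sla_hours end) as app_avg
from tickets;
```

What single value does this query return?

51.8571428571

ticket_id=700: ✗
ticket_id=701: ✗
ticket_id=702: ✓ → 42
ticket_id=703: ✓ → 39
ticket_id=704: ✓ → 42
ticket_id=705: ✓ → 77
ticket_id=706: ✓ → 75
ticket_id=707: ✓ → 16
ticket_id=708: ✓ → 72
app_avg = (42 + 39 + 42 + 77 + 75 + 16 + 72) / 7 = 51.8571428571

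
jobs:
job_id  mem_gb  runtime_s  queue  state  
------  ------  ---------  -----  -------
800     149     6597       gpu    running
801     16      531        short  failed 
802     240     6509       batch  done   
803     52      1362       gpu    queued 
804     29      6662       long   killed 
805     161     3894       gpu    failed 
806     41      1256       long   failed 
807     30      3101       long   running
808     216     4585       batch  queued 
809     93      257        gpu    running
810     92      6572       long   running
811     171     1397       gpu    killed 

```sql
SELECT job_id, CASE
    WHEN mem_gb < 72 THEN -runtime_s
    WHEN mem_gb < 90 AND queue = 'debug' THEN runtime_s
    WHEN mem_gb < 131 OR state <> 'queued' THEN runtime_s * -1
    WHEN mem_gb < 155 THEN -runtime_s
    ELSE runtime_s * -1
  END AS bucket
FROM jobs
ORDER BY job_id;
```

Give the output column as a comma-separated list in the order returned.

job_id=800: mem_gb < 131 OR state <> 'queued' → -6597
job_id=801: mem_gb < 72 → -531
job_id=802: mem_gb < 131 OR state <> 'queued' → -6509
job_id=803: mem_gb < 72 → -1362
job_id=804: mem_gb < 72 → -6662
job_id=805: mem_gb < 131 OR state <> 'queued' → -3894
job_id=806: mem_gb < 72 → -1256
job_id=807: mem_gb < 72 → -3101
job_id=808: ELSE → -4585
job_id=809: mem_gb < 131 OR state <> 'queued' → -257
job_id=810: mem_gb < 131 OR state <> 'queued' → -6572
job_id=811: mem_gb < 131 OR state <> 'queued' → -1397

-6597, -531, -6509, -1362, -6662, -3894, -1256, -3101, -4585, -257, -6572, -1397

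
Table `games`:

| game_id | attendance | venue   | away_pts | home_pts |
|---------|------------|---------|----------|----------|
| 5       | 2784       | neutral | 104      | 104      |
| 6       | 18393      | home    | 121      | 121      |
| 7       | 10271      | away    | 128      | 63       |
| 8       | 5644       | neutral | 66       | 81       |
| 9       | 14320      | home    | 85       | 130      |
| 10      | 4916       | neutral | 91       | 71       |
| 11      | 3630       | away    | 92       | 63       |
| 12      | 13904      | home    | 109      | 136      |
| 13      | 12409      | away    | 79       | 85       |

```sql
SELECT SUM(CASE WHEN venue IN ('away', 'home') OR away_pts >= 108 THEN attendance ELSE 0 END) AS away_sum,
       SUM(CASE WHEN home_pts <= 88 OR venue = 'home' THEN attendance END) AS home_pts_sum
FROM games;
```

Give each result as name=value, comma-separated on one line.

away_sum=72927, home_pts_sum=83487

[away_sum: venue IN ('away', 'home') OR away_pts >= 108]
game_id=5: ✗
game_id=6: ✓ → 18393
game_id=7: ✓ → 10271
game_id=8: ✗
game_id=9: ✓ → 14320
game_id=10: ✗
game_id=11: ✓ → 3630
game_id=12: ✓ → 13904
game_id=13: ✓ → 12409
away_sum = 18393 + 10271 + 14320 + 3630 + 13904 + 12409 = 72927
—
[home_pts_sum: home_pts <= 88 OR venue = 'home']
game_id=5: ✗
game_id=6: ✓ → 18393
game_id=7: ✓ → 10271
game_id=8: ✓ → 5644
game_id=9: ✓ → 14320
game_id=10: ✓ → 4916
game_id=11: ✓ → 3630
game_id=12: ✓ → 13904
game_id=13: ✓ → 12409
home_pts_sum = 18393 + 10271 + 5644 + 14320 + 4916 + 3630 + 13904 + 12409 = 83487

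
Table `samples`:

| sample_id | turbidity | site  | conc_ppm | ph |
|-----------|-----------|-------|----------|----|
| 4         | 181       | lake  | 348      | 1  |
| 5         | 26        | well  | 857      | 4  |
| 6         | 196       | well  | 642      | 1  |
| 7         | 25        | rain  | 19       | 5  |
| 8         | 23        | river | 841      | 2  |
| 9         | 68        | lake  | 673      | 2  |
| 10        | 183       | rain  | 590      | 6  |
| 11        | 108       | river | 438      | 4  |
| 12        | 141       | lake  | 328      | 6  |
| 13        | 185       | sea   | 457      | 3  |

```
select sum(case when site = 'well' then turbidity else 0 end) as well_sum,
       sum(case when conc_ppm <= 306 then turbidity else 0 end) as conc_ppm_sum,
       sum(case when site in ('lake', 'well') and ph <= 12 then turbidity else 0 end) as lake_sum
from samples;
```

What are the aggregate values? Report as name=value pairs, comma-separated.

[well_sum: site = 'well']
sample_id=4: ✗
sample_id=5: ✓ → 26
sample_id=6: ✓ → 196
sample_id=7: ✗
sample_id=8: ✗
sample_id=9: ✗
sample_id=10: ✗
sample_id=11: ✗
sample_id=12: ✗
sample_id=13: ✗
well_sum = 26 + 196 = 222
—
[conc_ppm_sum: conc_ppm <= 306]
sample_id=4: ✗
sample_id=5: ✗
sample_id=6: ✗
sample_id=7: ✓ → 25
sample_id=8: ✗
sample_id=9: ✗
sample_id=10: ✗
sample_id=11: ✗
sample_id=12: ✗
sample_id=13: ✗
conc_ppm_sum = 25
—
[lake_sum: site in ('lake', 'well') and ph <= 12]
sample_id=4: ✓ → 181
sample_id=5: ✓ → 26
sample_id=6: ✓ → 196
sample_id=7: ✗
sample_id=8: ✗
sample_id=9: ✓ → 68
sample_id=10: ✗
sample_id=11: ✗
sample_id=12: ✓ → 141
sample_id=13: ✗
lake_sum = 181 + 26 + 196 + 68 + 141 = 612

well_sum=222, conc_ppm_sum=25, lake_sum=612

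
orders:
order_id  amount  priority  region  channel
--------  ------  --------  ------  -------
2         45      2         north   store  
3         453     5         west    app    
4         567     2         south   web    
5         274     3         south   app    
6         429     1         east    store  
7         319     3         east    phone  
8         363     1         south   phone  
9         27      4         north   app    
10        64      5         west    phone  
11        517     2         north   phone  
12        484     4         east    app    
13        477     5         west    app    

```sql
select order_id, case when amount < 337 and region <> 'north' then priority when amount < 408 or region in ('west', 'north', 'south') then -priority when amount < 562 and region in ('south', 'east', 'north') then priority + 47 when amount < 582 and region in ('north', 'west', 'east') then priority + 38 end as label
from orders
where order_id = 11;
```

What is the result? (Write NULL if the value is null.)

order_id = 11: amount=517, priority=2, region=north, channel=phone.
amount < 337 and region <> 'north' → false
amount < 408 or region in ('west', 'north', 'south') → true → -2

-2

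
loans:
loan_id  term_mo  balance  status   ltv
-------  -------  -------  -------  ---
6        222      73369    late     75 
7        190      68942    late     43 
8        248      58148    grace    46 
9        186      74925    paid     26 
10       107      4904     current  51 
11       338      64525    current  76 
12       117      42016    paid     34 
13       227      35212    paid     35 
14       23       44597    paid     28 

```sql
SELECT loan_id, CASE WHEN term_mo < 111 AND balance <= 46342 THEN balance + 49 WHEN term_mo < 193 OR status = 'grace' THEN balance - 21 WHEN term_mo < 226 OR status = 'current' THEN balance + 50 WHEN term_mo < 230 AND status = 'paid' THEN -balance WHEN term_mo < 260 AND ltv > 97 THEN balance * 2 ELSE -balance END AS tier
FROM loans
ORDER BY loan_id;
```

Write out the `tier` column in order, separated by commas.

loan_id=6: term_mo < 226 OR status = 'current' → 73419
loan_id=7: term_mo < 193 OR status = 'grace' → 68921
loan_id=8: term_mo < 193 OR status = 'grace' → 58127
loan_id=9: term_mo < 193 OR status = 'grace' → 74904
loan_id=10: term_mo < 111 AND balance <= 46342 → 4953
loan_id=11: term_mo < 226 OR status = 'current' → 64575
loan_id=12: term_mo < 193 OR status = 'grace' → 41995
loan_id=13: term_mo < 230 AND status = 'paid' → -35212
loan_id=14: term_mo < 111 AND balance <= 46342 → 44646

73419, 68921, 58127, 74904, 4953, 64575, 41995, -35212, 44646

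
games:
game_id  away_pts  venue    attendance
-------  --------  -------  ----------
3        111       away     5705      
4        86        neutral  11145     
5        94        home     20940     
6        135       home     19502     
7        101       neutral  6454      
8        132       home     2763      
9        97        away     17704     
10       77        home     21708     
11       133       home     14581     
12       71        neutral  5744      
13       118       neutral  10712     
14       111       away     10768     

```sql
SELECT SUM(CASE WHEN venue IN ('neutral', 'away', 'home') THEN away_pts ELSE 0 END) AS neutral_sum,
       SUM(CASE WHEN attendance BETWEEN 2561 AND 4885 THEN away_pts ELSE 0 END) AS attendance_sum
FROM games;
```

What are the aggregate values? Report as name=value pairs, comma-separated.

[neutral_sum: venue IN ('neutral', 'away', 'home')]
game_id=3: ✓ → 111
game_id=4: ✓ → 86
game_id=5: ✓ → 94
game_id=6: ✓ → 135
game_id=7: ✓ → 101
game_id=8: ✓ → 132
game_id=9: ✓ → 97
game_id=10: ✓ → 77
game_id=11: ✓ → 133
game_id=12: ✓ → 71
game_id=13: ✓ → 118
game_id=14: ✓ → 111
neutral_sum = 111 + 86 + 94 + 135 + 101 + 132 + 97 + 77 + 133 + 71 + 118 + 111 = 1266
—
[attendance_sum: attendance BETWEEN 2561 AND 4885]
game_id=3: ✗
game_id=4: ✗
game_id=5: ✗
game_id=6: ✗
game_id=7: ✗
game_id=8: ✓ → 132
game_id=9: ✗
game_id=10: ✗
game_id=11: ✗
game_id=12: ✗
game_id=13: ✗
game_id=14: ✗
attendance_sum = 132

neutral_sum=1266, attendance_sum=132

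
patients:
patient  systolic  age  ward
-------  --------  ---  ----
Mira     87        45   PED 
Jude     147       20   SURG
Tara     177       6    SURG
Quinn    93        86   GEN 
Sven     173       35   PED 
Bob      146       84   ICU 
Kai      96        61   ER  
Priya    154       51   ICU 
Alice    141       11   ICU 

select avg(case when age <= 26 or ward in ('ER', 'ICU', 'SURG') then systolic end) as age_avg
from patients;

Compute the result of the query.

143.5

patient=Mira: ✗
patient=Jude: ✓ → 147
patient=Tara: ✓ → 177
patient=Quinn: ✗
patient=Sven: ✗
patient=Bob: ✓ → 146
patient=Kai: ✓ → 96
patient=Priya: ✓ → 154
patient=Alice: ✓ → 141
age_avg = (147 + 177 + 146 + 96 + 154 + 141) / 6 = 143.5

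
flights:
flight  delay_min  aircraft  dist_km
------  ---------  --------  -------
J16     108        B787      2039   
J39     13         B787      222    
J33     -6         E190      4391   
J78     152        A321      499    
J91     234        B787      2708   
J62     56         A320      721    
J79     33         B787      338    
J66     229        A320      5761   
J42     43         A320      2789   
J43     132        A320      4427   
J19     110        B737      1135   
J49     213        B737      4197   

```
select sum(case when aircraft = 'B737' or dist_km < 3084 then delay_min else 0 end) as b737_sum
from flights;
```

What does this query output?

962

flight=J16: ✓ → 108
flight=J39: ✓ → 13
flight=J33: ✗
flight=J78: ✓ → 152
flight=J91: ✓ → 234
flight=J62: ✓ → 56
flight=J79: ✓ → 33
flight=J66: ✗
flight=J42: ✓ → 43
flight=J43: ✗
flight=J19: ✓ → 110
flight=J49: ✓ → 213
b737_sum = 108 + 13 + 152 + 234 + 56 + 33 + 43 + 110 + 213 = 962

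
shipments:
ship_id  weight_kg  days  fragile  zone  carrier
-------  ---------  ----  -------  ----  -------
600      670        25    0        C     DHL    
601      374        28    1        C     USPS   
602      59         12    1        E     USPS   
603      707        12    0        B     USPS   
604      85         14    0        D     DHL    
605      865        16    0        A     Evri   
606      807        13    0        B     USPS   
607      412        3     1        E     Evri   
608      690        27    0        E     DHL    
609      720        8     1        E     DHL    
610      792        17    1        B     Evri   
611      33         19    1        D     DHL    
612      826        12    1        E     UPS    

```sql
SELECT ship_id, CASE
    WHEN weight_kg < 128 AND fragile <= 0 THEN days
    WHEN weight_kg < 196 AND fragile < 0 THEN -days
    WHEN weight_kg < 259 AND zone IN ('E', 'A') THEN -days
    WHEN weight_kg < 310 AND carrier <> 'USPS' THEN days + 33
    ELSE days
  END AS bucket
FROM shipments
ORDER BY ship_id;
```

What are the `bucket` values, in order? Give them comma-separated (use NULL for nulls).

25, 28, -12, 12, 14, 16, 13, 3, 27, 8, 17, 52, 12

ship_id=600: ELSE → 25
ship_id=601: ELSE → 28
ship_id=602: weight_kg < 259 AND zone IN ('E', 'A') → -12
ship_id=603: ELSE → 12
ship_id=604: weight_kg < 128 AND fragile <= 0 → 14
ship_id=605: ELSE → 16
ship_id=606: ELSE → 13
ship_id=607: ELSE → 3
ship_id=608: ELSE → 27
ship_id=609: ELSE → 8
ship_id=610: ELSE → 17
ship_id=611: weight_kg < 310 AND carrier <> 'USPS' → 52
ship_id=612: ELSE → 12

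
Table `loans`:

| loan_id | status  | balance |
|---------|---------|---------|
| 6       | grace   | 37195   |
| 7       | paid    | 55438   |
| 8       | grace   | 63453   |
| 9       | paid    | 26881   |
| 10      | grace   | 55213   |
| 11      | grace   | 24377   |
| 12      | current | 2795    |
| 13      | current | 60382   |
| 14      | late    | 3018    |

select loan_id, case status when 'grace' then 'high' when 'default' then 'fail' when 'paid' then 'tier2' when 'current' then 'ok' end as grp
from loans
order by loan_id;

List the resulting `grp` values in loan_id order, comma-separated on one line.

loan_id=6: status='grace' → high
loan_id=7: status='paid' → tier2
loan_id=8: status='grace' → high
loan_id=9: status='paid' → tier2
loan_id=10: status='grace' → high
loan_id=11: status='grace' → high
loan_id=12: status='current' → ok
loan_id=13: status='current' → ok
loan_id=14: (no match → NULL) → NULL

high, tier2, high, tier2, high, high, ok, ok, NULL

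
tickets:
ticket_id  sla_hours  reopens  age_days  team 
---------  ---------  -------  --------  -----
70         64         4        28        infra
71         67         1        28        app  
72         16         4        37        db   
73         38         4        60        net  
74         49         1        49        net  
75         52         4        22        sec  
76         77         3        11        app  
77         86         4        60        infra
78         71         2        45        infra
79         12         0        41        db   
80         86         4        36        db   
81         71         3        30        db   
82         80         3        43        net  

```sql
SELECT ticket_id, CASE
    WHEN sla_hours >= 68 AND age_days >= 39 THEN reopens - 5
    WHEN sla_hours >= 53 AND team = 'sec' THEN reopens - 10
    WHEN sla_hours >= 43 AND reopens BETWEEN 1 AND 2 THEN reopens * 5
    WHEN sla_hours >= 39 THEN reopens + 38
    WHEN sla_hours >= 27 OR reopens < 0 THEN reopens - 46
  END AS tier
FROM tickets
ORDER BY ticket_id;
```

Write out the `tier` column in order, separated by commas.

42, 5, NULL, -42, 5, 42, 41, -1, -3, NULL, 42, 41, -2

ticket_id=70: sla_hours >= 39 → 42
ticket_id=71: sla_hours >= 43 AND reopens BETWEEN 1 AND 2 → 5
ticket_id=72: (no match → NULL) → NULL
ticket_id=73: sla_hours >= 27 OR reopens < 0 → -42
ticket_id=74: sla_hours >= 43 AND reopens BETWEEN 1 AND 2 → 5
ticket_id=75: sla_hours >= 39 → 42
ticket_id=76: sla_hours >= 39 → 41
ticket_id=77: sla_hours >= 68 AND age_days >= 39 → -1
ticket_id=78: sla_hours >= 68 AND age_days >= 39 → -3
ticket_id=79: (no match → NULL) → NULL
ticket_id=80: sla_hours >= 39 → 42
ticket_id=81: sla_hours >= 39 → 41
ticket_id=82: sla_hours >= 68 AND age_days >= 39 → -2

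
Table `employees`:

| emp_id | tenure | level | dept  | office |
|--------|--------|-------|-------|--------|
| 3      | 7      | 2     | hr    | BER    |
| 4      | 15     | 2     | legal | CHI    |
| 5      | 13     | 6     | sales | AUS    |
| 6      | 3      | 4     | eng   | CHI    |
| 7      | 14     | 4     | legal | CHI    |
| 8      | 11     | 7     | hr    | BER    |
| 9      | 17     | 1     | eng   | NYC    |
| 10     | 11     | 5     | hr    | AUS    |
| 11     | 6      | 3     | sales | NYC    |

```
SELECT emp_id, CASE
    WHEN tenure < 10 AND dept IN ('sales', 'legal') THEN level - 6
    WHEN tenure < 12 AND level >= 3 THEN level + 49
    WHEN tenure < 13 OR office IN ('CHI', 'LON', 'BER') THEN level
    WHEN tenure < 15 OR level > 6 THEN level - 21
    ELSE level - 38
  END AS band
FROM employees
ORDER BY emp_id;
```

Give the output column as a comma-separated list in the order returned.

2, 2, -15, 53, 4, 56, -37, 54, -3

emp_id=3: tenure < 13 OR office IN ('CHI', 'LON', 'BER') → 2
emp_id=4: tenure < 13 OR office IN ('CHI', 'LON', 'BER') → 2
emp_id=5: tenure < 15 OR level > 6 → -15
emp_id=6: tenure < 12 AND level >= 3 → 53
emp_id=7: tenure < 13 OR office IN ('CHI', 'LON', 'BER') → 4
emp_id=8: tenure < 12 AND level >= 3 → 56
emp_id=9: ELSE → -37
emp_id=10: tenure < 12 AND level >= 3 → 54
emp_id=11: tenure < 10 AND dept IN ('sales', 'legal') → -3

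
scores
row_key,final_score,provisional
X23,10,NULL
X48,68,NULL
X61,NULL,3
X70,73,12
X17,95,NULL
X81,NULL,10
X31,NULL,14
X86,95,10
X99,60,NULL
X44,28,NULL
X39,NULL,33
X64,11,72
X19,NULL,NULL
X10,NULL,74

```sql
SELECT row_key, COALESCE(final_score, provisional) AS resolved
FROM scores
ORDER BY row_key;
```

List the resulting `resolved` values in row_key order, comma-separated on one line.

74, 95, NULL, 10, 14, 33, 28, 68, 3, 11, 73, 10, 95, 60

row_key=X10: final_score=NULL, provisional=74 → 74
row_key=X17: final_score=95 → 95
row_key=X19: final_score=NULL, provisional=NULL (all NULL) → NULL
row_key=X23: final_score=10 → 10
row_key=X31: final_score=NULL, provisional=14 → 14
row_key=X39: final_score=NULL, provisional=33 → 33
row_key=X44: final_score=28 → 28
row_key=X48: final_score=68 → 68
row_key=X61: final_score=NULL, provisional=3 → 3
row_key=X64: final_score=11 → 11
row_key=X70: final_score=73 → 73
row_key=X81: final_score=NULL, provisional=10 → 10
row_key=X86: final_score=95 → 95
row_key=X99: final_score=60 → 60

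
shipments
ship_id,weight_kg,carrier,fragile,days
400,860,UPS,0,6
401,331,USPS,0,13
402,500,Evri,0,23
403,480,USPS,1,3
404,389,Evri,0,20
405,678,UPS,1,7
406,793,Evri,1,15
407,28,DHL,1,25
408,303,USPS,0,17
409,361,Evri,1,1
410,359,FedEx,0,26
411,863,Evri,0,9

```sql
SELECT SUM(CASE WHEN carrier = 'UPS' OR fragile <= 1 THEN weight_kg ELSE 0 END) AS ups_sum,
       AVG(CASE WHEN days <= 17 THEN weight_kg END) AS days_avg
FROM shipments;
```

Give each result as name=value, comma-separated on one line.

[ups_sum: carrier = 'UPS' OR fragile <= 1]
ship_id=400: ✓ → 860
ship_id=401: ✓ → 331
ship_id=402: ✓ → 500
ship_id=403: ✓ → 480
ship_id=404: ✓ → 389
ship_id=405: ✓ → 678
ship_id=406: ✓ → 793
ship_id=407: ✓ → 28
ship_id=408: ✓ → 303
ship_id=409: ✓ → 361
ship_id=410: ✓ → 359
ship_id=411: ✓ → 863
ups_sum = 860 + 331 + 500 + 480 + 389 + 678 + 793 + 28 + 303 + 361 + 359 + 863 = 5945
—
[days_avg: days <= 17]
ship_id=400: ✓ → 860
ship_id=401: ✓ → 331
ship_id=402: ✗
ship_id=403: ✓ → 480
ship_id=404: ✗
ship_id=405: ✓ → 678
ship_id=406: ✓ → 793
ship_id=407: ✗
ship_id=408: ✓ → 303
ship_id=409: ✓ → 361
ship_id=410: ✗
ship_id=411: ✓ → 863
days_avg = (860 + 331 + 480 + 678 + 793 + 303 + 361 + 863) / 8 = 583.625

ups_sum=5945, days_avg=583.625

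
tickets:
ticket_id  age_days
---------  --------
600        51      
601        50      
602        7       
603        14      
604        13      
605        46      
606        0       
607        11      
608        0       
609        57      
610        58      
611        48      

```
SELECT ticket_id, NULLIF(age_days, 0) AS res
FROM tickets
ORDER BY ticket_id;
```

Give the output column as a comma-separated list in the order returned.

ticket_id=600: age_days=51 vs 0: differ → 51
ticket_id=601: age_days=50 vs 0: differ → 50
ticket_id=602: age_days=7 vs 0: differ → 7
ticket_id=603: age_days=14 vs 0: differ → 14
ticket_id=604: age_days=13 vs 0: differ → 13
ticket_id=605: age_days=46 vs 0: differ → 46
ticket_id=606: age_days=0 vs 0: equal → NULL
ticket_id=607: age_days=11 vs 0: differ → 11
ticket_id=608: age_days=0 vs 0: equal → NULL
ticket_id=609: age_days=57 vs 0: differ → 57
ticket_id=610: age_days=58 vs 0: differ → 58
ticket_id=611: age_days=48 vs 0: differ → 48

51, 50, 7, 14, 13, 46, NULL, 11, NULL, 57, 58, 48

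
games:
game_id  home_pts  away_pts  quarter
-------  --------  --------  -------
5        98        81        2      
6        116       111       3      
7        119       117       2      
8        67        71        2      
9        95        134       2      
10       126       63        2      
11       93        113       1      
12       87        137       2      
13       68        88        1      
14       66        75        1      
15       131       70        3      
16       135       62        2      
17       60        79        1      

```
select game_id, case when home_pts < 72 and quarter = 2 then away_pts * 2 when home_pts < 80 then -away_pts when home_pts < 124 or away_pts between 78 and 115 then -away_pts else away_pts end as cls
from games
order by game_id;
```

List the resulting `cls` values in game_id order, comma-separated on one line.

game_id=5: home_pts < 124 or away_pts between 78 and 115 → -81
game_id=6: home_pts < 124 or away_pts between 78 and 115 → -111
game_id=7: home_pts < 124 or away_pts between 78 and 115 → -117
game_id=8: home_pts < 72 and quarter = 2 → 142
game_id=9: home_pts < 124 or away_pts between 78 and 115 → -134
game_id=10: ELSE → 63
game_id=11: home_pts < 124 or away_pts between 78 and 115 → -113
game_id=12: home_pts < 124 or away_pts between 78 and 115 → -137
game_id=13: home_pts < 80 → -88
game_id=14: home_pts < 80 → -75
game_id=15: ELSE → 70
game_id=16: ELSE → 62
game_id=17: home_pts < 80 → -79

-81, -111, -117, 142, -134, 63, -113, -137, -88, -75, 70, 62, -79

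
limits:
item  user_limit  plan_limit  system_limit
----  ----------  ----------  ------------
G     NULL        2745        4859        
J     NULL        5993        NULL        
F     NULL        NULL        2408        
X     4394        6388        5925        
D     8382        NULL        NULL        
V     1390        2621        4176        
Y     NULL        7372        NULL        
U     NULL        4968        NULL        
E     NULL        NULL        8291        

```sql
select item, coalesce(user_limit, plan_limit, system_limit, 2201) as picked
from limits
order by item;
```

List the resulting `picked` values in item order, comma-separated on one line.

item=D: user_limit=8382 → 8382
item=E: user_limit=NULL, plan_limit=NULL, system_limit=8291 → 8291
item=F: user_limit=NULL, plan_limit=NULL, system_limit=2408 → 2408
item=G: user_limit=NULL, plan_limit=2745 → 2745
item=J: user_limit=NULL, plan_limit=5993 → 5993
item=U: user_limit=NULL, plan_limit=4968 → 4968
item=V: user_limit=1390 → 1390
item=X: user_limit=4394 → 4394
item=Y: user_limit=NULL, plan_limit=7372 → 7372

8382, 8291, 2408, 2745, 5993, 4968, 1390, 4394, 7372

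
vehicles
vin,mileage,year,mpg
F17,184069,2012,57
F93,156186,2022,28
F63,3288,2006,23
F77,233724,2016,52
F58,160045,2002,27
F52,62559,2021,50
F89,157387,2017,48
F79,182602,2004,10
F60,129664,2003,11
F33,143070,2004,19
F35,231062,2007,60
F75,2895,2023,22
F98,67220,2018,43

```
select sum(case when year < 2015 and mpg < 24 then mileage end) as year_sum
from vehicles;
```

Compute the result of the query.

458624

vin=F17: ✗
vin=F93: ✗
vin=F63: ✓ → 3288
vin=F77: ✗
vin=F58: ✗
vin=F52: ✗
vin=F89: ✗
vin=F79: ✓ → 182602
vin=F60: ✓ → 129664
vin=F33: ✓ → 143070
vin=F35: ✗
vin=F75: ✗
vin=F98: ✗
year_sum = 3288 + 182602 + 129664 + 143070 = 458624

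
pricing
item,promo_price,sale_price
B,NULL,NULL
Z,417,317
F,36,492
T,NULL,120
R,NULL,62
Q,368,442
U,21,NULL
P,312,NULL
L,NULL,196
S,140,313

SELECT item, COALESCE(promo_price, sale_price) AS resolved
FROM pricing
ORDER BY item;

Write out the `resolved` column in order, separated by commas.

NULL, 36, 196, 312, 368, 62, 140, 120, 21, 417

item=B: promo_price=NULL, sale_price=NULL (all NULL) → NULL
item=F: promo_price=36 → 36
item=L: promo_price=NULL, sale_price=196 → 196
item=P: promo_price=312 → 312
item=Q: promo_price=368 → 368
item=R: promo_price=NULL, sale_price=62 → 62
item=S: promo_price=140 → 140
item=T: promo_price=NULL, sale_price=120 → 120
item=U: promo_price=21 → 21
item=Z: promo_price=417 → 417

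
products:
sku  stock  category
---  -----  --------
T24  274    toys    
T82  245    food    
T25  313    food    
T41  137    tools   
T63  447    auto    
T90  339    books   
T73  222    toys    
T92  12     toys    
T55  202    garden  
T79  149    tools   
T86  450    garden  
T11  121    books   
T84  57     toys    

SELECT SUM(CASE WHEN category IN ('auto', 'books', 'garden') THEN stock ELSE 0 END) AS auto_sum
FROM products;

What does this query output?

1559

sku=T24: ✗
sku=T82: ✗
sku=T25: ✗
sku=T41: ✗
sku=T63: ✓ → 447
sku=T90: ✓ → 339
sku=T73: ✗
sku=T92: ✗
sku=T55: ✓ → 202
sku=T79: ✗
sku=T86: ✓ → 450
sku=T11: ✓ → 121
sku=T84: ✗
auto_sum = 447 + 339 + 202 + 450 + 121 = 1559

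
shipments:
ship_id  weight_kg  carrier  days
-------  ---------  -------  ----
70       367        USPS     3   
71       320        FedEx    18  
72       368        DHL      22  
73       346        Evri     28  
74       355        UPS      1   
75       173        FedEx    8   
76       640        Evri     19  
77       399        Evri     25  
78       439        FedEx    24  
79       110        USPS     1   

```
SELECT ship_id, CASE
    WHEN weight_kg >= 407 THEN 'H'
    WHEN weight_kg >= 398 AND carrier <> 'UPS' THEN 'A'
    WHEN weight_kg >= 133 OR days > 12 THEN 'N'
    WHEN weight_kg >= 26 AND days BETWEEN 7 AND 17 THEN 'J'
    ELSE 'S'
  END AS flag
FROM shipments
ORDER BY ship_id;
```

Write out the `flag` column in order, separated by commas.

N, N, N, N, N, N, H, A, H, S

ship_id=70: weight_kg >= 133 OR days > 12 → N
ship_id=71: weight_kg >= 133 OR days > 12 → N
ship_id=72: weight_kg >= 133 OR days > 12 → N
ship_id=73: weight_kg >= 133 OR days > 12 → N
ship_id=74: weight_kg >= 133 OR days > 12 → N
ship_id=75: weight_kg >= 133 OR days > 12 → N
ship_id=76: weight_kg >= 407 → H
ship_id=77: weight_kg >= 398 AND carrier <> 'UPS' → A
ship_id=78: weight_kg >= 407 → H
ship_id=79: ELSE → S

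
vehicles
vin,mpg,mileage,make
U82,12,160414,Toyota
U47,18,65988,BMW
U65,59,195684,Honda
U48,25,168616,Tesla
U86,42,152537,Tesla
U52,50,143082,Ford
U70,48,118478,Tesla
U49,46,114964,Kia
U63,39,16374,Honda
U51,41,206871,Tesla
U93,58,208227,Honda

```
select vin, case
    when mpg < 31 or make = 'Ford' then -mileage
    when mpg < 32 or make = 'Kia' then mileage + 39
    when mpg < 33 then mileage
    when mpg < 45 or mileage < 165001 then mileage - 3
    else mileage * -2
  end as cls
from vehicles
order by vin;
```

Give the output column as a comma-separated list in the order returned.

-65988, -168616, 115003, 206868, -143082, 16371, -391368, 118475, -160414, 152534, -416454

vin=U47: mpg < 31 or make = 'Ford' → -65988
vin=U48: mpg < 31 or make = 'Ford' → -168616
vin=U49: mpg < 32 or make = 'Kia' → 115003
vin=U51: mpg < 45 or mileage < 165001 → 206868
vin=U52: mpg < 31 or make = 'Ford' → -143082
vin=U63: mpg < 45 or mileage < 165001 → 16371
vin=U65: ELSE → -391368
vin=U70: mpg < 45 or mileage < 165001 → 118475
vin=U82: mpg < 31 or make = 'Ford' → -160414
vin=U86: mpg < 45 or mileage < 165001 → 152534
vin=U93: ELSE → -416454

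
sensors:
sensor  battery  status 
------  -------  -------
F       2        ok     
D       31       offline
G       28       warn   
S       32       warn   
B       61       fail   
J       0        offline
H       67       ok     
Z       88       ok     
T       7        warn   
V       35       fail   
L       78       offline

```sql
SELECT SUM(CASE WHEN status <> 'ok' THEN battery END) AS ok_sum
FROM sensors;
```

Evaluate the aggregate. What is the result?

272

sensor=F: ✗
sensor=D: ✓ → 31
sensor=G: ✓ → 28
sensor=S: ✓ → 32
sensor=B: ✓ → 61
sensor=J: ✓ → 0
sensor=H: ✗
sensor=Z: ✗
sensor=T: ✓ → 7
sensor=V: ✓ → 35
sensor=L: ✓ → 78
ok_sum = 31 + 28 + 32 + 61 + 7 + 35 + 78 = 272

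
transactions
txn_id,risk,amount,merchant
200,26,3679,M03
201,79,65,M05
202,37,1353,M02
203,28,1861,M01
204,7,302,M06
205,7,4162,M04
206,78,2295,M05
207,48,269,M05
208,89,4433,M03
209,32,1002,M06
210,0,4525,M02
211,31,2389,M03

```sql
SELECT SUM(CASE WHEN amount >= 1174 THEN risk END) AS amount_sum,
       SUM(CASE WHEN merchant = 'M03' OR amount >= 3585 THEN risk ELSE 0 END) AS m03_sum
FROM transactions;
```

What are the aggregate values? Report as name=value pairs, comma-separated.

[amount_sum: amount >= 1174]
txn_id=200: ✓ → 26
txn_id=201: ✗
txn_id=202: ✓ → 37
txn_id=203: ✓ → 28
txn_id=204: ✗
txn_id=205: ✓ → 7
txn_id=206: ✓ → 78
txn_id=207: ✗
txn_id=208: ✓ → 89
txn_id=209: ✗
txn_id=210: ✓ → 0
txn_id=211: ✓ → 31
amount_sum = 26 + 37 + 28 + 7 + 78 + 89 + 31 = 296
—
[m03_sum: merchant = 'M03' OR amount >= 3585]
txn_id=200: ✓ → 26
txn_id=201: ✗
txn_id=202: ✗
txn_id=203: ✗
txn_id=204: ✗
txn_id=205: ✓ → 7
txn_id=206: ✗
txn_id=207: ✗
txn_id=208: ✓ → 89
txn_id=209: ✗
txn_id=210: ✓ → 0
txn_id=211: ✓ → 31
m03_sum = 26 + 7 + 89 + 31 = 153

amount_sum=296, m03_sum=153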